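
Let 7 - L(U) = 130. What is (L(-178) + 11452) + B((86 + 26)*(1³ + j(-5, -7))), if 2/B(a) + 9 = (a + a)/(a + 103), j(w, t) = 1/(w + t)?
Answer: 55930039/4937 ≈ 11329.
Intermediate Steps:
L(U) = -123 (L(U) = 7 - 1*130 = 7 - 130 = -123)
j(w, t) = 1/(t + w)
B(a) = 2/(-9 + 2*a/(103 + a)) (B(a) = 2/(-9 + (a + a)/(a + 103)) = 2/(-9 + (2*a)/(103 + a)) = 2/(-9 + 2*a/(103 + a)))
(L(-178) + 11452) + B((86 + 26)*(1³ + j(-5, -7))) = (-123 + 11452) + 2*(-103 - (86 + 26)*(1³ + 1/(-7 - 5)))/(927 + 7*((86 + 26)*(1³ + 1/(-7 - 5)))) = 11329 + 2*(-103 - 112*(1 + 1/(-12)))/(927 + 7*(112*(1 + 1/(-12)))) = 11329 + 2*(-103 - 112*(1 - 1/12))/(927 + 7*(112*(1 - 1/12))) = 11329 + 2*(-103 - 112*11/12)/(927 + 7*(112*(11/12))) = 11329 + 2*(-103 - 1*308/3)/(927 + 7*(308/3)) = 11329 + 2*(-103 - 308/3)/(927 + 2156/3) = 11329 + 2*(-617/3)/(4937/3) = 11329 + 2*(3/4937)*(-617/3) = 11329 - 1234/4937 = 55930039/4937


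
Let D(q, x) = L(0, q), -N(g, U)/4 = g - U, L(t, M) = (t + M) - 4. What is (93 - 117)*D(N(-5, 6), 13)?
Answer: -960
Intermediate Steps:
L(t, M) = -4 + M + t (L(t, M) = (M + t) - 4 = -4 + M + t)
N(g, U) = -4*g + 4*U (N(g, U) = -4*(g - U) = -4*g + 4*U)
D(q, x) = -4 + q (D(q, x) = -4 + q + 0 = -4 + q)
(93 - 117)*D(N(-5, 6), 13) = (93 - 117)*(-4 + (-4*(-5) + 4*6)) = -24*(-4 + (20 + 24)) = -24*(-4 + 44) = -24*40 = -960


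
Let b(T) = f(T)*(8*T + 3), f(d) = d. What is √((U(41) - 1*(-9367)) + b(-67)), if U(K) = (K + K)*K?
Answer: 2*√12110 ≈ 220.09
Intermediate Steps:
U(K) = 2*K² (U(K) = (2*K)*K = 2*K²)
b(T) = T*(3 + 8*T) (b(T) = T*(8*T + 3) = T*(3 + 8*T))
√((U(41) - 1*(-9367)) + b(-67)) = √((2*41² - 1*(-9367)) - 67*(3 + 8*(-67))) = √((2*1681 + 9367) - 67*(3 - 536)) = √((3362 + 9367) - 67*(-533)) = √(12729 + 35711) = √48440 = 2*√12110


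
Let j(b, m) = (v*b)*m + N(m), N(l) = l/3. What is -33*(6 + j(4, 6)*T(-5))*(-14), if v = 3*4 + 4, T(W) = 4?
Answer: 716100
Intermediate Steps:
N(l) = l/3 (N(l) = l*(⅓) = l/3)
v = 16 (v = 12 + 4 = 16)
j(b, m) = m/3 + 16*b*m (j(b, m) = (16*b)*m + m/3 = 16*b*m + m/3 = m/3 + 16*b*m)
-33*(6 + j(4, 6)*T(-5))*(-14) = -33*(6 + ((⅓)*6*(1 + 48*4))*4)*(-14) = -33*(6 + ((⅓)*6*(1 + 192))*4)*(-14) = -33*(6 + ((⅓)*6*193)*4)*(-14) = -33*(6 + 386*4)*(-14) = -33*(6 + 1544)*(-14) = -33*1550*(-14) = -51150*(-14) = 716100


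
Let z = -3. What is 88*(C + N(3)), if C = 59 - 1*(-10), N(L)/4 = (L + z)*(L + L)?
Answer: 6072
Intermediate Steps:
N(L) = 8*L*(-3 + L) (N(L) = 4*((L - 3)*(L + L)) = 4*((-3 + L)*(2*L)) = 4*(2*L*(-3 + L)) = 8*L*(-3 + L))
C = 69 (C = 59 + 10 = 69)
88*(C + N(3)) = 88*(69 + 8*3*(-3 + 3)) = 88*(69 + 8*3*0) = 88*(69 + 0) = 88*69 = 6072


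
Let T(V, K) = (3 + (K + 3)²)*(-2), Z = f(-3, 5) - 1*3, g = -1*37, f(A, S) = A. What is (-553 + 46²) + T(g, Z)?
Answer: 1539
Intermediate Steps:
g = -37
Z = -6 (Z = -3 - 1*3 = -3 - 3 = -6)
T(V, K) = -6 - 2*(3 + K)² (T(V, K) = (3 + (3 + K)²)*(-2) = -6 - 2*(3 + K)²)
(-553 + 46²) + T(g, Z) = (-553 + 46²) + (-6 - 2*(3 - 6)²) = (-553 + 2116) + (-6 - 2*(-3)²) = 1563 + (-6 - 2*9) = 1563 + (-6 - 18) = 1563 - 24 = 1539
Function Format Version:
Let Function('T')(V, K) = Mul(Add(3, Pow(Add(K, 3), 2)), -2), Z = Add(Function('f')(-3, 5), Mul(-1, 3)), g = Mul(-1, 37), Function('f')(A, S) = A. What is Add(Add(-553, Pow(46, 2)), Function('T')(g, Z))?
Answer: 1539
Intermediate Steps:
g = -37
Z = -6 (Z = Add(-3, Mul(-1, 3)) = Add(-3, -3) = -6)
Function('T')(V, K) = Add(-6, Mul(-2, Pow(Add(3, K), 2))) (Function('T')(V, K) = Mul(Add(3, Pow(Add(3, K), 2)), -2) = Add(-6, Mul(-2, Pow(Add(3, K), 2))))
Add(Add(-553, Pow(46, 2)), Function('T')(g, Z)) = Add(Add(-553, Pow(46, 2)), Add(-6, Mul(-2, Pow(Add(3, -6), 2)))) = Add(Add(-553, 2116), Add(-6, Mul(-2, Pow(-3, 2)))) = Add(1563, Add(-6, Mul(-2, 9))) = Add(1563, Add(-6, -18)) = Add(1563, -24) = 1539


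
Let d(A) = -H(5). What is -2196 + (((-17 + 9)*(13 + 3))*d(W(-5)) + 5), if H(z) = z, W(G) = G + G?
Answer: -1551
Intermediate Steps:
W(G) = 2*G
d(A) = -5 (d(A) = -1*5 = -5)
-2196 + (((-17 + 9)*(13 + 3))*d(W(-5)) + 5) = -2196 + (((-17 + 9)*(13 + 3))*(-5) + 5) = -2196 + (-8*16*(-5) + 5) = -2196 + (-128*(-5) + 5) = -2196 + (640 + 5) = -2196 + 645 = -1551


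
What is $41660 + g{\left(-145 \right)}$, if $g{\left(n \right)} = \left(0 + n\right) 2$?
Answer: $41370$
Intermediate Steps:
$g{\left(n \right)} = 2 n$ ($g{\left(n \right)} = n 2 = 2 n$)
$41660 + g{\left(-145 \right)} = 41660 + 2 \left(-145\right) = 41660 - 290 = 41370$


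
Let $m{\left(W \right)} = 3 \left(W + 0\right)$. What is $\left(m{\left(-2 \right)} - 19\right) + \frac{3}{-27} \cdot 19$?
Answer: $- \frac{244}{9} \approx -27.111$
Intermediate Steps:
$m{\left(W \right)} = 3 W$
$\left(m{\left(-2 \right)} - 19\right) + \frac{3}{-27} \cdot 19 = \left(3 \left(-2\right) - 19\right) + \frac{3}{-27} \cdot 19 = \left(-6 - 19\right) + 3 \left(- \frac{1}{27}\right) 19 = -25 - \frac{19}{9} = - \frac{244}{9}$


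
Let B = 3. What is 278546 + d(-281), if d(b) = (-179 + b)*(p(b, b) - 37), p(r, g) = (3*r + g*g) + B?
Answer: -35640094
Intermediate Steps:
p(r, g) = 3 + g² + 3*r (p(r, g) = (3*r + g*g) + 3 = (3*r + g²) + 3 = (g² + 3*r) + 3 = 3 + g² + 3*r)
d(b) = (-179 + b)*(-34 + b² + 3*b) (d(b) = (-179 + b)*((3 + b² + 3*b) - 37) = (-179 + b)*(-34 + b² + 3*b))
278546 + d(-281) = 278546 + (6086 + (-281)³ - 571*(-281) - 176*(-281)²) = 278546 + (6086 - 22188041 + 160451 - 176*78961) = 278546 + (6086 - 22188041 + 160451 - 13897136) = 278546 - 35918640 = -35640094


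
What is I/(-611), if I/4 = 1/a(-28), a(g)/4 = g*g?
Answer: -1/479024 ≈ -2.0876e-6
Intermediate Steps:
a(g) = 4*g**2 (a(g) = 4*(g*g) = 4*g**2)
I = 1/784 (I = 4/((4*(-28)**2)) = 4/((4*784)) = 4/3136 = 4*(1/3136) = 1/784 ≈ 0.0012755)
I/(-611) = (1/784)/(-611) = (1/784)*(-1/611) = -1/479024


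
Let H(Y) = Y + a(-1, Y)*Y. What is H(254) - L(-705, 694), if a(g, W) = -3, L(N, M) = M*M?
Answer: -482144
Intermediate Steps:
L(N, M) = M²
H(Y) = -2*Y (H(Y) = Y - 3*Y = -2*Y)
H(254) - L(-705, 694) = -2*254 - 1*694² = -508 - 1*481636 = -508 - 481636 = -482144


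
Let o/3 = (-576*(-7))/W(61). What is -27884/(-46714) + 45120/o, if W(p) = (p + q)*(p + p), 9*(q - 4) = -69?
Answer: 115181607718/4414473 ≈ 26092.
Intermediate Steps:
q = -11/3 (q = 4 + (1/9)*(-69) = 4 - 23/3 = -11/3 ≈ -3.6667)
W(p) = 2*p*(-11/3 + p) (W(p) = (p - 11/3)*(p + p) = (-11/3 + p)*(2*p) = 2*p*(-11/3 + p))
o = 4536/2623 (o = 3*((-576*(-7))/(((2/3)*61*(-11 + 3*61)))) = 3*(4032/(((2/3)*61*(-11 + 183)))) = 3*(4032/(((2/3)*61*172))) = 3*(4032/(20984/3)) = 3*(4032*(3/20984)) = 3*(1512/2623) = 4536/2623 ≈ 1.7293)
-27884/(-46714) + 45120/o = -27884/(-46714) + 45120/(4536/2623) = -27884*(-1/46714) + 45120*(2623/4536) = 13942/23357 + 4931240/189 = 115181607718/4414473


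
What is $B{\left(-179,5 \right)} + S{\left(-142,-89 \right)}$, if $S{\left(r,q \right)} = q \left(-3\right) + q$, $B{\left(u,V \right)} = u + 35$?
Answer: $34$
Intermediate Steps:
$B{\left(u,V \right)} = 35 + u$
$S{\left(r,q \right)} = - 2 q$ ($S{\left(r,q \right)} = - 3 q + q = - 2 q$)
$B{\left(-179,5 \right)} + S{\left(-142,-89 \right)} = \left(35 - 179\right) - -178 = -144 + 178 = 34$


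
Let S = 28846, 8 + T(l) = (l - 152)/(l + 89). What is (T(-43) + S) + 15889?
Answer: 2057247/46 ≈ 44723.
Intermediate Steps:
T(l) = -8 + (-152 + l)/(89 + l) (T(l) = -8 + (l - 152)/(l + 89) = -8 + (-152 + l)/(89 + l))
(T(-43) + S) + 15889 = ((-864 - 7*(-43))/(89 - 43) + 28846) + 15889 = ((-864 + 301)/46 + 28846) + 15889 = ((1/46)*(-563) + 28846) + 15889 = (-563/46 + 28846) + 15889 = 1326353/46 + 15889 = 2057247/46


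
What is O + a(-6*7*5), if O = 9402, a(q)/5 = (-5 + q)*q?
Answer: 235152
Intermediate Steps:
a(q) = 5*q*(-5 + q) (a(q) = 5*((-5 + q)*q) = 5*(q*(-5 + q)) = 5*q*(-5 + q))
O + a(-6*7*5) = 9402 + 5*(-6*7*5)*(-5 - 6*7*5) = 9402 + 5*(-42*5)*(-5 - 42*5) = 9402 + 5*(-210)*(-5 - 210) = 9402 + 5*(-210)*(-215) = 9402 + 225750 = 235152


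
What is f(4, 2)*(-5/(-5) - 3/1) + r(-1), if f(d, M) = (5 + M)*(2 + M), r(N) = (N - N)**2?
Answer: -56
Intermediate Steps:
r(N) = 0 (r(N) = 0**2 = 0)
f(d, M) = (2 + M)*(5 + M)
f(4, 2)*(-5/(-5) - 3/1) + r(-1) = (10 + 2**2 + 7*2)*(-5/(-5) - 3/1) + 0 = (10 + 4 + 14)*(-5*(-1/5) - 3*1) + 0 = 28*(1 - 3) + 0 = 28*(-2) + 0 = -56 + 0 = -56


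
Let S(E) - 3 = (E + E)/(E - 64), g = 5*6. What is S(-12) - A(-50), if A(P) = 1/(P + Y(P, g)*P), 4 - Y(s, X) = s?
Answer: 173269/52250 ≈ 3.3162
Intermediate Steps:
g = 30
Y(s, X) = 4 - s
S(E) = 3 + 2*E/(-64 + E) (S(E) = 3 + (E + E)/(E - 64) = 3 + (2*E)/(-64 + E) = 3 + 2*E/(-64 + E))
A(P) = 1/(P + P*(4 - P)) (A(P) = 1/(P + (4 - P)*P) = 1/(P + P*(4 - P)))
S(-12) - A(-50) = (-192 + 5*(-12))/(-64 - 12) - (-1)/((-50)*(-5 - 50)) = (-192 - 60)/(-76) - (-1)*(-1)/(50*(-55)) = -1/76*(-252) - (-1)*(-1)*(-1)/(50*55) = 63/19 - 1*(-1/2750) = 63/19 + 1/2750 = 173269/52250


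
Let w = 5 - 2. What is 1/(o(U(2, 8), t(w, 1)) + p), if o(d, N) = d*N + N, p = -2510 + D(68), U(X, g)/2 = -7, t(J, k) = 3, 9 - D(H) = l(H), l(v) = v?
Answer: -1/2608 ≈ -0.00038344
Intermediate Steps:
D(H) = 9 - H
w = 3
U(X, g) = -14 (U(X, g) = 2*(-7) = -14)
p = -2569 (p = -2510 + (9 - 1*68) = -2510 + (9 - 68) = -2510 - 59 = -2569)
o(d, N) = N + N*d (o(d, N) = N*d + N = N + N*d)
1/(o(U(2, 8), t(w, 1)) + p) = 1/(3*(1 - 14) - 2569) = 1/(3*(-13) - 2569) = 1/(-39 - 2569) = 1/(-2608) = -1/2608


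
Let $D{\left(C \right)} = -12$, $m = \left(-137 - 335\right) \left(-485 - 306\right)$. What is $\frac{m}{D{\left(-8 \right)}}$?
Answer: $- \frac{93338}{3} \approx -31113.0$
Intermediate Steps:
$m = 373352$ ($m = \left(-472\right) \left(-791\right) = 373352$)
$\frac{m}{D{\left(-8 \right)}} = \frac{373352}{-12} = 373352 \left(- \frac{1}{12}\right) = - \frac{93338}{3}$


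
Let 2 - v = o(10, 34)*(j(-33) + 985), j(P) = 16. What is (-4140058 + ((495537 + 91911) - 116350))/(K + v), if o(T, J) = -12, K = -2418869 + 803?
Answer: 917240/601513 ≈ 1.5249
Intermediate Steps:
K = -2418066
v = 12014 (v = 2 - (-12)*(16 + 985) = 2 - (-12)*1001 = 2 - 1*(-12012) = 2 + 12012 = 12014)
(-4140058 + ((495537 + 91911) - 116350))/(K + v) = (-4140058 + ((495537 + 91911) - 116350))/(-2418066 + 12014) = (-4140058 + (587448 - 116350))/(-2406052) = (-4140058 + 471098)*(-1/2406052) = -3668960*(-1/2406052) = 917240/601513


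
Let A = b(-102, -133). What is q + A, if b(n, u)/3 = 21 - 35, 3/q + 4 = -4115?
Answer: -57667/1373 ≈ -42.001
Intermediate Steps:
q = -1/1373 (q = 3/(-4 - 4115) = 3/(-4119) = 3*(-1/4119) = -1/1373 ≈ -0.00072833)
b(n, u) = -42 (b(n, u) = 3*(21 - 35) = 3*(-14) = -42)
A = -42
q + A = -1/1373 - 42 = -57667/1373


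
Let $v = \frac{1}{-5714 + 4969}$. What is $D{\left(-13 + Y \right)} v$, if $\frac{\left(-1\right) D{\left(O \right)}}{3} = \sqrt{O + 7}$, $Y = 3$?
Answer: $\frac{3 i \sqrt{3}}{745} \approx 0.0069747 i$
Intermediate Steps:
$D{\left(O \right)} = - 3 \sqrt{7 + O}$ ($D{\left(O \right)} = - 3 \sqrt{O + 7} = - 3 \sqrt{7 + O}$)
$v = - \frac{1}{745}$ ($v = \frac{1}{-745} = - \frac{1}{745} \approx -0.0013423$)
$D{\left(-13 + Y \right)} v = - 3 \sqrt{7 + \left(-13 + 3\right)} \left(- \frac{1}{745}\right) = - 3 \sqrt{7 - 10} \left(- \frac{1}{745}\right) = - 3 \sqrt{-3} \left(- \frac{1}{745}\right) = - 3 i \sqrt{3} \left(- \frac{1}{745}\right) = \frac{3 i \sqrt{3}}{745}$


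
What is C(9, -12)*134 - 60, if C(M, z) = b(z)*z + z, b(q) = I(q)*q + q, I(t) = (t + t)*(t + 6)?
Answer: 2796252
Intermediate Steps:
I(t) = 2*t*(6 + t) (I(t) = (2*t)*(6 + t) = 2*t*(6 + t))
b(q) = q + 2*q²*(6 + q) (b(q) = (2*q*(6 + q))*q + q = 2*q²*(6 + q) + q = q + 2*q²*(6 + q))
C(M, z) = z + z²*(1 + 2*z*(6 + z)) (C(M, z) = (z*(1 + 2*z*(6 + z)))*z + z = z²*(1 + 2*z*(6 + z)) + z = z + z²*(1 + 2*z*(6 + z)))
C(9, -12)*134 - 60 = -12*(1 - 12*(1 + 2*(-12)*(6 - 12)))*134 - 60 = -12*(1 - 12*(1 + 2*(-12)*(-6)))*134 - 60 = -12*(1 - 12*(1 + 144))*134 - 60 = -12*(1 - 12*145)*134 - 60 = -12*(1 - 1740)*134 - 60 = -12*(-1739)*134 - 60 = 20868*134 - 60 = 2796312 - 60 = 2796252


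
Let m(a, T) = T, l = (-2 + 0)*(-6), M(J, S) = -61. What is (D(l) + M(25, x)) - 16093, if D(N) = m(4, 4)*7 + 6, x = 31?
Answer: -16120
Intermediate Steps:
l = 12 (l = -2*(-6) = 12)
D(N) = 34 (D(N) = 4*7 + 6 = 28 + 6 = 34)
(D(l) + M(25, x)) - 16093 = (34 - 61) - 16093 = -27 - 16093 = -16120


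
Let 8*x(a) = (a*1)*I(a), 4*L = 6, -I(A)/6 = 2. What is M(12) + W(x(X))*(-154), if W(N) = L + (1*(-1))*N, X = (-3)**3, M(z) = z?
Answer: 6018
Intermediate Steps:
I(A) = -12 (I(A) = -6*2 = -12)
L = 3/2 (L = (1/4)*6 = 3/2 ≈ 1.5000)
X = -27
x(a) = -3*a/2 (x(a) = ((a*1)*(-12))/8 = (a*(-12))/8 = (-12*a)/8 = -3*a/2)
W(N) = 3/2 - N (W(N) = 3/2 + (1*(-1))*N = 3/2 - N)
M(12) + W(x(X))*(-154) = 12 + (3/2 - (-3)*(-27)/2)*(-154) = 12 + (3/2 - 1*81/2)*(-154) = 12 + (3/2 - 81/2)*(-154) = 12 - 39*(-154) = 12 + 6006 = 6018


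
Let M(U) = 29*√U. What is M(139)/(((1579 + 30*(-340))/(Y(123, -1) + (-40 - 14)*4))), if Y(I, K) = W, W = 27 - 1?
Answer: 5510*√139/8621 ≈ 7.5353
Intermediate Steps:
W = 26
Y(I, K) = 26
M(139)/(((1579 + 30*(-340))/(Y(123, -1) + (-40 - 14)*4))) = (29*√139)/(((1579 + 30*(-340))/(26 + (-40 - 14)*4))) = (29*√139)/(((1579 - 10200)/(26 - 54*4))) = (29*√139)/((-8621/(26 - 216))) = (29*√139)/((-8621/(-190))) = (29*√139)/((-8621*(-1/190))) = (29*√139)/(8621/190) = (29*√139)*(190/8621) = 5510*√139/8621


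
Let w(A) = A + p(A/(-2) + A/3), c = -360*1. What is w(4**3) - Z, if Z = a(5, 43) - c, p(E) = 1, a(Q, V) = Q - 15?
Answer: -285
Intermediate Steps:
a(Q, V) = -15 + Q
c = -360
w(A) = 1 + A (w(A) = A + 1 = 1 + A)
Z = 350 (Z = (-15 + 5) - 1*(-360) = -10 + 360 = 350)
w(4**3) - Z = (1 + 4**3) - 1*350 = (1 + 64) - 350 = 65 - 350 = -285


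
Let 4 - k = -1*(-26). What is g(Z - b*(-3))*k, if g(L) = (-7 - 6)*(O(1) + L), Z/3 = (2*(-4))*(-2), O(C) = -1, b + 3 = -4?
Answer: 7436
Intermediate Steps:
b = -7 (b = -3 - 4 = -7)
Z = 48 (Z = 3*((2*(-4))*(-2)) = 3*(-8*(-2)) = 3*16 = 48)
g(L) = 13 - 13*L (g(L) = (-7 - 6)*(-1 + L) = -13*(-1 + L) = 13 - 13*L)
k = -22 (k = 4 - (-1)*(-26) = 4 - 1*26 = 4 - 26 = -22)
g(Z - b*(-3))*k = (13 - 13*(48 - (-7)*(-3)))*(-22) = (13 - 13*(48 - 1*21))*(-22) = (13 - 13*(48 - 21))*(-22) = (13 - 13*27)*(-22) = (13 - 351)*(-22) = -338*(-22) = 7436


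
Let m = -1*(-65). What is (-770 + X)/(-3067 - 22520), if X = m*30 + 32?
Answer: -404/8529 ≈ -0.047368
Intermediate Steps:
m = 65
X = 1982 (X = 65*30 + 32 = 1950 + 32 = 1982)
(-770 + X)/(-3067 - 22520) = (-770 + 1982)/(-3067 - 22520) = 1212/(-25587) = 1212*(-1/25587) = -404/8529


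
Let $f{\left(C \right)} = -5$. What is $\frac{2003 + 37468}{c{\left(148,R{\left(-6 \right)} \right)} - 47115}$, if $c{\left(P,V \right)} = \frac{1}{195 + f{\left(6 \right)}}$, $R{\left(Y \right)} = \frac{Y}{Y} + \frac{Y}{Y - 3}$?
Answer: $- \frac{7499490}{8951849} \approx -0.83776$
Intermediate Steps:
$R{\left(Y \right)} = 1 + \frac{Y}{-3 + Y}$
$c{\left(P,V \right)} = \frac{1}{190}$ ($c{\left(P,V \right)} = \frac{1}{195 - 5} = \frac{1}{190}$)
$\frac{2003 + 37468}{c{\left(148,R{\left(-6 \right)} \right)} - 47115} = \frac{2003 + 37468}{\frac{1}{190} - 47115} = \frac{39471}{- \frac{8951849}{190}} = 39471 \left(- \frac{190}{8951849}\right) = - \frac{7499490}{8951849}$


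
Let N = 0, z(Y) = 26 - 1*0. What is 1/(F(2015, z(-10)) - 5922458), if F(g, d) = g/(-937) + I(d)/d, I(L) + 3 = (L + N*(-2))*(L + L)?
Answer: -24362/144281710173 ≈ -1.6885e-7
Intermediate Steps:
z(Y) = 26 (z(Y) = 26 + 0 = 26)
I(L) = -3 + 2*L**2 (I(L) = -3 + (L + 0*(-2))*(L + L) = -3 + (L + 0)*(2*L) = -3 + L*(2*L) = -3 + 2*L**2)
F(g, d) = -g/937 + (-3 + 2*d**2)/d (F(g, d) = g/(-937) + (-3 + 2*d**2)/d = g*(-1/937) + (-3 + 2*d**2)/d = -g/937 + (-3 + 2*d**2)/d)
1/(F(2015, z(-10)) - 5922458) = 1/((-3/26 + 2*26 - 1/937*2015) - 5922458) = 1/((-3*1/26 + 52 - 2015/937) - 5922458) = 1/((-3/26 + 52 - 2015/937) - 5922458) = 1/(1211623/24362 - 5922458) = 1/(-144281710173/24362) = -24362/144281710173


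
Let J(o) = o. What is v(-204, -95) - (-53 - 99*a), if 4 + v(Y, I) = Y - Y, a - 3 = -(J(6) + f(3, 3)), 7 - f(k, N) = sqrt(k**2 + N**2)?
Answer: -941 + 297*sqrt(2) ≈ -520.98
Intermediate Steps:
f(k, N) = 7 - sqrt(N**2 + k**2) (f(k, N) = 7 - sqrt(k**2 + N**2) = 7 - sqrt(N**2 + k**2))
a = -10 + 3*sqrt(2) (a = 3 - (6 + (7 - sqrt(3**2 + 3**2))) = 3 - (6 + (7 - sqrt(9 + 9))) = 3 - (6 + (7 - sqrt(18))) = 3 - (6 + (7 - 3*sqrt(2))) = 3 - (13 - 3*sqrt(2)) = 3 + (-13 + 3*sqrt(2)) = -10 + 3*sqrt(2) ≈ -5.7574)
v(Y, I) = -4 (v(Y, I) = -4 + (Y - Y) = -4 + 0 = -4)
v(-204, -95) - (-53 - 99*a) = -4 - (-53 - 99*(-10 + 3*sqrt(2))) = -4 - (-53 + (990 - 297*sqrt(2))) = -4 - (937 - 297*sqrt(2)) = -4 + (-937 + 297*sqrt(2)) = -941 + 297*sqrt(2)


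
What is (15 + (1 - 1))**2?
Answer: 225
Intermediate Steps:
(15 + (1 - 1))**2 = (15 + 0)**2 = 15**2 = 225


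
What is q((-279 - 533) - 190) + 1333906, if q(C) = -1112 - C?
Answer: 1333796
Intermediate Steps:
q((-279 - 533) - 190) + 1333906 = (-1112 - ((-279 - 533) - 190)) + 1333906 = (-1112 - (-812 - 190)) + 1333906 = (-1112 - 1*(-1002)) + 1333906 = (-1112 + 1002) + 1333906 = -110 + 1333906 = 1333796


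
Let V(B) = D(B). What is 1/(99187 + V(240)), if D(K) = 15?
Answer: 1/99202 ≈ 1.0080e-5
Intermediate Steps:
V(B) = 15
1/(99187 + V(240)) = 1/(99187 + 15) = 1/99202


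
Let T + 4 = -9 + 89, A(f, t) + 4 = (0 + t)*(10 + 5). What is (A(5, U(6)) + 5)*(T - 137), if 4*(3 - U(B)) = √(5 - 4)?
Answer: -10309/4 ≈ -2577.3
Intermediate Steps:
U(B) = 11/4 (U(B) = 3 - √(5 - 4)/4 = 3 - √1/4 = 3 - ¼*1 = 3 - ¼ = 11/4)
A(f, t) = -4 + 15*t (A(f, t) = -4 + (0 + t)*(10 + 5) = -4 + t*15 = -4 + 15*t)
T = 76 (T = -4 + (-9 + 89) = -4 + 80 = 76)
(A(5, U(6)) + 5)*(T - 137) = ((-4 + 15*(11/4)) + 5)*(76 - 137) = ((-4 + 165/4) + 5)*(-61) = (149/4 + 5)*(-61) = (169/4)*(-61) = -10309/4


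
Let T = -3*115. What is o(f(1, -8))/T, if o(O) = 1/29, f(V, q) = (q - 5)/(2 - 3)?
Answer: -1/10005 ≈ -9.9950e-5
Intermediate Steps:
f(V, q) = 5 - q (f(V, q) = (-5 + q)/(-1) = (-5 + q)*(-1) = 5 - q)
T = -345
o(O) = 1/29
o(f(1, -8))/T = (1/29)/(-345) = (1/29)*(-1/345) = -1/10005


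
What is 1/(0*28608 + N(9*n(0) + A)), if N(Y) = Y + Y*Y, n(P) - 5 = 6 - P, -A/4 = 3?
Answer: 1/7656 ≈ 0.00013062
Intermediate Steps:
A = -12 (A = -4*3 = -12)
n(P) = 11 - P (n(P) = 5 + (6 - P) = 11 - P)
N(Y) = Y + Y²
1/(0*28608 + N(9*n(0) + A)) = 1/(0*28608 + (9*(11 - 1*0) - 12)*(1 + (9*(11 - 1*0) - 12))) = 1/(0 + (9*(11 + 0) - 12)*(1 + (9*(11 + 0) - 12))) = 1/(0 + (9*11 - 12)*(1 + (9*11 - 12))) = 1/(0 + (99 - 12)*(1 + (99 - 12))) = 1/(0 + 87*(1 + 87)) = 1/(0 + 87*88) = 1/(0 + 7656) = 1/7656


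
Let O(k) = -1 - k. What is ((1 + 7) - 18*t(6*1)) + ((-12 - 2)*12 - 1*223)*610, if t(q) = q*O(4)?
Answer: -237962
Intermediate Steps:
t(q) = -5*q (t(q) = q*(-1 - 1*4) = q*(-1 - 4) = q*(-5) = -5*q)
((1 + 7) - 18*t(6*1)) + ((-12 - 2)*12 - 1*223)*610 = ((1 + 7) - (-90)*6*1) + ((-12 - 2)*12 - 1*223)*610 = (8 - (-90)*6) + (-14*12 - 223)*610 = (8 - 18*(-30)) + (-168 - 223)*610 = (8 + 540) - 391*610 = 548 - 238510 = -237962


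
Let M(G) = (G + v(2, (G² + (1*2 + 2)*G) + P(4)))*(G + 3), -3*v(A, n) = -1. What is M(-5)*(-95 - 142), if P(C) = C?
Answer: -2212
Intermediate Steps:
v(A, n) = ⅓ (v(A, n) = -⅓*(-1) = ⅓)
M(G) = (3 + G)*(⅓ + G) (M(G) = (G + ⅓)*(G + 3) = (⅓ + G)*(3 + G) = (3 + G)*(⅓ + G))
M(-5)*(-95 - 142) = (1 + (-5)² + (10/3)*(-5))*(-95 - 142) = (1 + 25 - 50/3)*(-237) = (28/3)*(-237) = -2212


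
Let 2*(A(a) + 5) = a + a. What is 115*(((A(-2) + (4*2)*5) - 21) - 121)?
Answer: -12535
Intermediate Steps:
A(a) = -5 + a (A(a) = -5 + (a + a)/2 = -5 + (2*a)/2 = -5 + a)
115*(((A(-2) + (4*2)*5) - 21) - 121) = 115*((((-5 - 2) + (4*2)*5) - 21) - 121) = 115*(((-7 + 8*5) - 21) - 121) = 115*(((-7 + 40) - 21) - 121) = 115*((33 - 21) - 121) = 115*(12 - 121) = 115*(-109) = -12535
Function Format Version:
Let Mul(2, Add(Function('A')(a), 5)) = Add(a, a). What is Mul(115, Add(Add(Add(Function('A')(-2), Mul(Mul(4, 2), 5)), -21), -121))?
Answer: -12535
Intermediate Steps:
Function('A')(a) = Add(-5, a) (Function('A')(a) = Add(-5, Mul(Rational(1, 2), Add(a, a))) = Add(-5, Mul(Rational(1, 2), Mul(2, a))) = Add(-5, a))
Mul(115, Add(Add(Add(Function('A')(-2), Mul(Mul(4, 2), 5)), -21), -121)) = Mul(115, Add(Add(Add(Add(-5, -2), Mul(Mul(4, 2), 5)), -21), -121)) = Mul(115, Add(Add(Add(-7, Mul(8, 5)), -21), -121)) = Mul(115, Add(Add(Add(-7, 40), -21), -121)) = Mul(115, Add(Add(33, -21), -121)) = Mul(115, Add(12, -121)) = Mul(115, -109) = -12535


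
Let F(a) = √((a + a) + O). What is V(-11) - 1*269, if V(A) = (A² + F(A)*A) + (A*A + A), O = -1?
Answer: -38 - 11*I*√23 ≈ -38.0 - 52.754*I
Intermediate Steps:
F(a) = √(-1 + 2*a) (F(a) = √((a + a) - 1) = √(2*a - 1) = √(-1 + 2*a))
V(A) = A + 2*A² + A*√(-1 + 2*A) (V(A) = (A² + √(-1 + 2*A)*A) + (A*A + A) = (A² + A*√(-1 + 2*A)) + (A² + A) = (A² + A*√(-1 + 2*A)) + (A + A²) = A + 2*A² + A*√(-1 + 2*A))
V(-11) - 1*269 = -11*(1 + √(-1 + 2*(-11)) + 2*(-11)) - 1*269 = -11*(1 + √(-1 - 22) - 22) - 269 = -11*(1 + √(-23) - 22) - 269 = -11*(1 + I*√23 - 22) - 269 = -11*(-21 + I*√23) - 269 = (231 - 11*I*√23) - 269 = -38 - 11*I*√23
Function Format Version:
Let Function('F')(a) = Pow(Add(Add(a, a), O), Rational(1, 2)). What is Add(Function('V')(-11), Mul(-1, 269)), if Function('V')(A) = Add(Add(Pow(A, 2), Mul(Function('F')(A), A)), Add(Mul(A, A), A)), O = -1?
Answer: Add(-38, Mul(-11, I, Pow(23, Rational(1, 2)))) ≈ Add(-38.000, Mul(-52.754, I))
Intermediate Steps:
Function('F')(a) = Pow(Add(-1, Mul(2, a)), Rational(1, 2)) (Function('F')(a) = Pow(Add(Add(a, a), -1), Rational(1, 2)) = Pow(Add(Mul(2, a), -1), Rational(1, 2)) = Pow(Add(-1, Mul(2, a)), Rational(1, 2)))
Function('V')(A) = Add(A, Mul(2, Pow(A, 2)), Mul(A, Pow(Add(-1, Mul(2, A)), Rational(1, 2)))) (Function('V')(A) = Add(Add(Pow(A, 2), Mul(Pow(Add(-1, Mul(2, A)), Rational(1, 2)), A)), Add(Mul(A, A), A)) = Add(Add(Pow(A, 2), Mul(A, Pow(Add(-1, Mul(2, A)), Rational(1, 2)))), Add(Pow(A, 2), A)) = Add(Add(Pow(A, 2), Mul(A, Pow(Add(-1, Mul(2, A)), Rational(1, 2)))), Add(A, Pow(A, 2))) = Add(A, Mul(2, Pow(A, 2)), Mul(A, Pow(Add(-1, Mul(2, A)), Rational(1, 2)))))
Add(Function('V')(-11), Mul(-1, 269)) = Add(Mul(-11, Add(1, Pow(Add(-1, Mul(2, -11)), Rational(1, 2)), Mul(2, -11))), Mul(-1, 269)) = Add(Mul(-11, Add(1, Pow(Add(-1, -22), Rational(1, 2)), -22)), -269) = Add(Mul(-11, Add(1, Pow(-23, Rational(1, 2)), -22)), -269) = Add(Mul(-11, Add(1, Mul(I, Pow(23, Rational(1, 2))), -22)), -269) = Add(Mul(-11, Add(-21, Mul(I, Pow(23, Rational(1, 2))))), -269) = Add(Add(231, Mul(-11, I, Pow(23, Rational(1, 2)))), -269) = Add(-38, Mul(-11, I, Pow(23, Rational(1, 2))))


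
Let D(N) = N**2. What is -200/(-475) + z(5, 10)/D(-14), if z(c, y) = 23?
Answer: 2005/3724 ≈ 0.53840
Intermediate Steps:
-200/(-475) + z(5, 10)/D(-14) = -200/(-475) + 23/((-14)**2) = -200*(-1/475) + 23/196 = 8/19 + 23*(1/196) = 8/19 + 23/196 = 2005/3724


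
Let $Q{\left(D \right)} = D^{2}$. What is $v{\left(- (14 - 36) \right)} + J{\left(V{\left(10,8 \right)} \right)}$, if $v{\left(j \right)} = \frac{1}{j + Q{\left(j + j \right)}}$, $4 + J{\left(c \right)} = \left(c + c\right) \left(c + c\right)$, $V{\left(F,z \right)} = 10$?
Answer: $\frac{775369}{1958} \approx 396.0$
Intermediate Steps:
$J{\left(c \right)} = -4 + 4 c^{2}$ ($J{\left(c \right)} = -4 + \left(c + c\right) \left(c + c\right) = -4 + 2 c 2 c = -4 + 4 c^{2}$)
$v{\left(j \right)} = \frac{1}{j + 4 j^{2}}$ ($v{\left(j \right)} = \frac{1}{j + \left(j + j\right)^{2}} = \frac{1}{j + \left(2 j\right)^{2}} = \frac{1}{j + 4 j^{2}}$)
$v{\left(- (14 - 36) \right)} + J{\left(V{\left(10,8 \right)} \right)} = \frac{1}{- (14 - 36) \left(1 + 4 \left(- (14 - 36)\right)\right)} - \left(4 - 4 \cdot 10^{2}\right) = \frac{1}{\left(-1\right) \left(-22\right) \left(1 + 4 \left(\left(-1\right) \left(-22\right)\right)\right)} + \left(-4 + 4 \cdot 100\right) = \frac{1}{22 \left(1 + 4 \cdot 22\right)} + \left(-4 + 400\right) = \frac{1}{22 \left(1 + 88\right)} + 396 = \frac{1}{22 \cdot 89} + 396 = \frac{1}{22} \cdot \frac{1}{89} + 396 = \frac{1}{1958} + 396 = \frac{775369}{1958}$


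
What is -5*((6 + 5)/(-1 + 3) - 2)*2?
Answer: -35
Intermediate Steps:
-5*((6 + 5)/(-1 + 3) - 2)*2 = -5*(11/2 - 2)*2 = -35*2/2 = -5*7 = -35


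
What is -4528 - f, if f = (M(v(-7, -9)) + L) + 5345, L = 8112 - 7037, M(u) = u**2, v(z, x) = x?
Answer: -11029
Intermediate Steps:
L = 1075
f = 6501 (f = ((-9)**2 + 1075) + 5345 = (81 + 1075) + 5345 = 1156 + 5345 = 6501)
-4528 - f = -4528 - 1*6501 = -4528 - 6501 = -11029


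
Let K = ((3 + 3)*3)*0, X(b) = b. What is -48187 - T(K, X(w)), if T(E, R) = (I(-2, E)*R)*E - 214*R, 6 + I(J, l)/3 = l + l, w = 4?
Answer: -47331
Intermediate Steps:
I(J, l) = -18 + 6*l (I(J, l) = -18 + 3*(l + l) = -18 + 3*(2*l) = -18 + 6*l)
K = 0 (K = (6*3)*0 = 18*0 = 0)
T(E, R) = -214*R + E*R*(-18 + 6*E) (T(E, R) = ((-18 + 6*E)*R)*E - 214*R = (R*(-18 + 6*E))*E - 214*R = E*R*(-18 + 6*E) - 214*R = -214*R + E*R*(-18 + 6*E))
-48187 - T(K, X(w)) = -48187 - 2*4*(-107 + 3*0*(-3 + 0)) = -48187 - 2*4*(-107 + 3*0*(-3)) = -48187 - 2*4*(-107 + 0) = -48187 - 2*4*(-107) = -48187 - 1*(-856) = -48187 + 856 = -47331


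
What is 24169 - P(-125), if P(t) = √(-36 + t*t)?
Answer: 24169 - √15589 ≈ 24044.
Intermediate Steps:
P(t) = √(-36 + t²)
24169 - P(-125) = 24169 - √(-36 + (-125)²) = 24169 - √(-36 + 15625) = 24169 - √15589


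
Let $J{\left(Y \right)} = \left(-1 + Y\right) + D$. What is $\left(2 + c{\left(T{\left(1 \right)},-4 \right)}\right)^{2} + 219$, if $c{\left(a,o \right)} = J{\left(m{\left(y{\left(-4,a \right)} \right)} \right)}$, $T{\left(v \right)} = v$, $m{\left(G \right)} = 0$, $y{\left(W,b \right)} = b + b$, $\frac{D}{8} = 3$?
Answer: $844$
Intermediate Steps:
$D = 24$ ($D = 8 \cdot 3 = 24$)
$y{\left(W,b \right)} = 2 b$
$J{\left(Y \right)} = 23 + Y$ ($J{\left(Y \right)} = \left(-1 + Y\right) + 24 = 23 + Y$)
$c{\left(a,o \right)} = 23$ ($c{\left(a,o \right)} = 23 + 0 = 23$)
$\left(2 + c{\left(T{\left(1 \right)},-4 \right)}\right)^{2} + 219 = \left(2 + 23\right)^{2} + 219 = 25^{2} + 219 = 625 + 219 = 844$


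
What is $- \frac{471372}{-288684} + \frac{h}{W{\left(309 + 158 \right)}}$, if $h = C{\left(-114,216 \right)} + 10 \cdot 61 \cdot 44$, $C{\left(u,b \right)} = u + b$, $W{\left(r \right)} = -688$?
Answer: $- \frac{28232653}{752328} \approx -37.527$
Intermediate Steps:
$C{\left(u,b \right)} = b + u$
$h = 26942$ ($h = \left(216 - 114\right) + 10 \cdot 61 \cdot 44 = 102 + 610 \cdot 44 = 102 + 26840 = 26942$)
$- \frac{471372}{-288684} + \frac{h}{W{\left(309 + 158 \right)}} = - \frac{471372}{-288684} + \frac{26942}{-688} = \left(-471372\right) \left(- \frac{1}{288684}\right) + 26942 \left(- \frac{1}{688}\right) = \frac{3571}{2187} - \frac{13471}{344} = - \frac{28232653}{752328}$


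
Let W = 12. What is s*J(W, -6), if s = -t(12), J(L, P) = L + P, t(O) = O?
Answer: -72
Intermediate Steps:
s = -12 (s = -1*12 = -12)
s*J(W, -6) = -12*(12 - 6) = -12*6 = -72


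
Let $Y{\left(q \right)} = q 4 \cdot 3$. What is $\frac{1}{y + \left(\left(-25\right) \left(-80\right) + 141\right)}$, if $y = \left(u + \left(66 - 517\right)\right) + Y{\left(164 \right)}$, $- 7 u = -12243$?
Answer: $\frac{1}{5407} \approx 0.00018495$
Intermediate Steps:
$Y{\left(q \right)} = 12 q$ ($Y{\left(q \right)} = 4 q 3 = 12 q$)
$u = 1749$ ($u = \left(- \frac{1}{7}\right) \left(-12243\right) = 1749$)
$y = 3266$ ($y = \left(1749 + \left(66 - 517\right)\right) + 12 \cdot 164 = \left(1749 + \left(66 - 517\right)\right) + 1968 = \left(1749 - 451\right) + 1968 = 1298 + 1968 = 3266$)
$\frac{1}{y + \left(\left(-25\right) \left(-80\right) + 141\right)} = \frac{1}{3266 + \left(\left(-25\right) \left(-80\right) + 141\right)} = \frac{1}{3266 + \left(2000 + 141\right)} = \frac{1}{3266 + 2141} = \frac{1}{5407}$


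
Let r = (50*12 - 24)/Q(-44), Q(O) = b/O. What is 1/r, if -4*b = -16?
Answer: -1/6336 ≈ -0.00015783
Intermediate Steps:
b = 4 (b = -1/4*(-16) = 4)
Q(O) = 4/O
r = -6336 (r = (50*12 - 24)/((4/(-44))) = (600 - 24)/((4*(-1/44))) = 576/(-1/11) = 576*(-11) = -6336)
1/r = 1/(-6336) = -1/6336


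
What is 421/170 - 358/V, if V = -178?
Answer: 67899/15130 ≈ 4.4877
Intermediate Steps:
421/170 - 358/V = 421/170 - 358/(-178) = 421*(1/170) - 358*(-1/178) = 421/170 + 179/89 = 67899/15130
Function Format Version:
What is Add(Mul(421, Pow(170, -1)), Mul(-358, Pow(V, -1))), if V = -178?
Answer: Rational(67899, 15130) ≈ 4.4877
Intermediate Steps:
Add(Mul(421, Pow(170, -1)), Mul(-358, Pow(V, -1))) = Add(Mul(421, Pow(170, -1)), Mul(-358, Pow(-178, -1))) = Add(Mul(421, Rational(1, 170)), Mul(-358, Rational(-1, 178))) = Add(Rational(421, 170), Rational(179, 89)) = Rational(67899, 15130)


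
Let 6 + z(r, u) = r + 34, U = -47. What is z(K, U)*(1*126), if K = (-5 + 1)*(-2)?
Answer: 4536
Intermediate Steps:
K = 8 (K = -4*(-2) = 8)
z(r, u) = 28 + r (z(r, u) = -6 + (r + 34) = -6 + (34 + r) = 28 + r)
z(K, U)*(1*126) = (28 + 8)*(1*126) = 36*126 = 4536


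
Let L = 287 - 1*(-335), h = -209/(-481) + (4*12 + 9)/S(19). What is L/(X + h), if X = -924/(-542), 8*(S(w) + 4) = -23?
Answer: -4459307710/44102701 ≈ -101.11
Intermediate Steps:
S(w) = -55/8 (S(w) = -4 + (⅛)*(-23) = -4 - 23/8 = -55/8)
X = 462/271 (X = -924*(-1/542) = 462/271 ≈ 1.7048)
h = -207841/26455 (h = -209/(-481) + (4*12 + 9)/(-55/8) = -209*(-1/481) + (48 + 9)*(-8/55) = 209/481 + 57*(-8/55) = 209/481 - 456/55 = -207841/26455 ≈ -7.8564)
L = 622 (L = 287 + 335 = 622)
L/(X + h) = 622/(462/271 - 207841/26455) = 622/(-44102701/7169305) = 622*(-7169305/44102701) = -4459307710/44102701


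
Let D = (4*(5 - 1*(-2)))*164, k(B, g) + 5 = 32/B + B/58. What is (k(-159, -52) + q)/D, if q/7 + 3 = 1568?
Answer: 100953763/42347424 ≈ 2.3839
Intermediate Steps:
k(B, g) = -5 + 32/B + B/58 (k(B, g) = -5 + (32/B + B/58) = -5 + 32/B + B/58)
q = 10955 (q = -21 + 7*1568 = -21 + 10976 = 10955)
D = 4592 (D = (4*(5 + 2))*164 = (4*7)*164 = 28*164 = 4592)
(k(-159, -52) + q)/D = ((-5 + 32/(-159) + (1/58)*(-159)) + 10955)/4592 = ((-5 + 32*(-1/159) - 159/58) + 10955)*(1/4592) = ((-5 - 32/159 - 159/58) + 10955)*(1/4592) = (-73247/9222 + 10955)*(1/4592) = (100953763/9222)*(1/4592) = 100953763/42347424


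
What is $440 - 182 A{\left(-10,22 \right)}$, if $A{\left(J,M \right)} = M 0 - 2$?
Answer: $804$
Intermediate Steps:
$A{\left(J,M \right)} = -2$ ($A{\left(J,M \right)} = 0 - 2 = -2$)
$440 - 182 A{\left(-10,22 \right)} = 440 - -364 = 440 + 364 = 804$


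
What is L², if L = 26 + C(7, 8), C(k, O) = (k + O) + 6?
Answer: 2209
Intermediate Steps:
C(k, O) = 6 + O + k (C(k, O) = (O + k) + 6 = 6 + O + k)
L = 47 (L = 26 + (6 + 8 + 7) = 26 + 21 = 47)
L² = 47² = 2209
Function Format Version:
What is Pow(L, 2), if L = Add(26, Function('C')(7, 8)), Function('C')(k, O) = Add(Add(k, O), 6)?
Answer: 2209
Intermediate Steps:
Function('C')(k, O) = Add(6, O, k) (Function('C')(k, O) = Add(Add(O, k), 6) = Add(6, O, k))
L = 47 (L = Add(26, Add(6, 8, 7)) = Add(26, 21) = 47)
Pow(L, 2) = Pow(47, 2) = 2209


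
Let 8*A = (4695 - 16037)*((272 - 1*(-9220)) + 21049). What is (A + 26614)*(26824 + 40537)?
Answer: -11659620236355/4 ≈ -2.9149e+12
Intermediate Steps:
A = -173198011/4 (A = ((4695 - 16037)*((272 - 1*(-9220)) + 21049))/8 = (-11342*((272 + 9220) + 21049))/8 = (-11342*(9492 + 21049))/8 = (-11342*30541)/8 = (⅛)*(-346396022) = -173198011/4 ≈ -4.3300e+7)
(A + 26614)*(26824 + 40537) = (-173198011/4 + 26614)*(26824 + 40537) = -173091555/4*67361 = -11659620236355/4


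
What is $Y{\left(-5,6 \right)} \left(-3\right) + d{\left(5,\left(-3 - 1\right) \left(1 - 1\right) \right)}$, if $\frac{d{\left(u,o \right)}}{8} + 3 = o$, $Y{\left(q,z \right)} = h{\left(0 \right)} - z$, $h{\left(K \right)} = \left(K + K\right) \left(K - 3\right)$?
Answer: $-6$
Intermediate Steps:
$h{\left(K \right)} = 2 K \left(-3 + K\right)$
$Y{\left(q,z \right)} = - z$ ($Y{\left(q,z \right)} = 2 \cdot 0 \left(-3 + 0\right) - z = 2 \cdot 0 \left(-3\right) - z = 0 - z = - z$)
$d{\left(u,o \right)} = -24 + 8 o$
$Y{\left(-5,6 \right)} \left(-3\right) + d{\left(5,\left(-3 - 1\right) \left(1 - 1\right) \right)} = \left(-1\right) 6 \left(-3\right) - \left(24 - 8 \left(-3 - 1\right) \left(1 - 1\right)\right) = \left(-6\right) \left(-3\right) - \left(24 - 8 \left(\left(-4\right) 0\right)\right) = 18 + \left(-24 + 8 \cdot 0\right) = 18 + \left(-24 + 0\right) = 18 - 24 = -6$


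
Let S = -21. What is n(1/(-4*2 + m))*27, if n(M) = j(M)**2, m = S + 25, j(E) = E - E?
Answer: 0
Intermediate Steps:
j(E) = 0
m = 4 (m = -21 + 25 = 4)
n(M) = 0 (n(M) = 0**2 = 0)
n(1/(-4*2 + m))*27 = 0*27 = 0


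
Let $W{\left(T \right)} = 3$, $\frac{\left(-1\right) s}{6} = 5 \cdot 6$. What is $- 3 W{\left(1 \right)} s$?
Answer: $1620$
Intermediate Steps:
$s = -180$ ($s = - 6 \cdot 5 \cdot 6 = \left(-6\right) 30 = -180$)
$- 3 W{\left(1 \right)} s = \left(-3\right) 3 \left(-180\right) = \left(-9\right) \left(-180\right) = 1620$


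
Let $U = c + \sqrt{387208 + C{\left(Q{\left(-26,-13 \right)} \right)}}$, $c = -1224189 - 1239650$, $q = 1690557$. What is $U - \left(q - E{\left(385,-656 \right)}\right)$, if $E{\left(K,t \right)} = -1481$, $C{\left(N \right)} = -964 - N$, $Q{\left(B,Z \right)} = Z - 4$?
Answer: $-4155877 + \sqrt{386261} \approx -4.1553 \cdot 10^{6}$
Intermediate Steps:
$Q{\left(B,Z \right)} = -4 + Z$
$c = -2463839$ ($c = -1224189 - 1239650 = -2463839$)
$U = -2463839 + \sqrt{386261}$ ($U = -2463839 + \sqrt{387208 - 947} = -2463839 + \sqrt{386261} \approx -2.4632 \cdot 10^{6}$)
$U - \left(q - E{\left(385,-656 \right)}\right) = \left(-2463839 + \sqrt{386261}\right) - 1692038 = -4155877 + \sqrt{386261}$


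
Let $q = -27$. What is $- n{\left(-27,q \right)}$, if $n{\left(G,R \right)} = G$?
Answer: $27$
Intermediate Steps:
$- n{\left(-27,q \right)} = \left(-1\right) \left(-27\right) = 27$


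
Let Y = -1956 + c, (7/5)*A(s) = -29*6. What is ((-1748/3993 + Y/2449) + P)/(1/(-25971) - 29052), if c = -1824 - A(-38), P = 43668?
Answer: -2352366409706926/1565081304858379 ≈ -1.5030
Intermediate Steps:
A(s) = -870/7 (A(s) = 5*(-29*6)/7 = (5/7)*(-174) = -870/7)
c = -11898/7 (c = -1824 - 1*(-870/7) = -1824 + 870/7 = -11898/7 ≈ -1699.7)
Y = -25590/7 (Y = -1956 - 11898/7 = -25590/7 ≈ -3655.7)
((-1748/3993 + Y/2449) + P)/(1/(-25971) - 29052) = ((-1748/3993 - 25590/7/2449) + 43668)/(1/(-25971) - 29052) = ((-1748*1/3993 - 25590/7*1/2449) + 43668)/(-1/25971 - 29052) = ((-1748/3993 - 25590/17143) + 43668)/(-754509493/25971) = (-132146834/68451999 + 43668)*(-25971/754509493) = (2989029745498/68451999)*(-25971/754509493) = -2352366409706926/1565081304858379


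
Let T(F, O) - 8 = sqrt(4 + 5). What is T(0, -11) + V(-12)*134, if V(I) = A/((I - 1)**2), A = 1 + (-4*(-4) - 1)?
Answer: 4003/169 ≈ 23.686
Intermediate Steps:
A = 16 (A = 1 + (16 - 1) = 1 + 15 = 16)
T(F, O) = 11 (T(F, O) = 8 + sqrt(4 + 5) = 8 + sqrt(9) = 8 + 3 = 11)
V(I) = 16/(-1 + I)**2 (V(I) = 16/((I - 1)**2) = 16/((-1 + I)**2) = 16/(-1 + I)**2)
T(0, -11) + V(-12)*134 = 11 + (16/(-1 - 12)**2)*134 = 11 + (16/(-13)**2)*134 = 11 + (16*(1/169))*134 = 11 + (16/169)*134 = 11 + 2144/169 = 4003/169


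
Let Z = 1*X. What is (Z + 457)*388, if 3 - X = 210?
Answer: 97000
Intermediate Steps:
X = -207 (X = 3 - 1*210 = 3 - 210 = -207)
Z = -207 (Z = 1*(-207) = -207)
(Z + 457)*388 = (-207 + 457)*388 = 250*388 = 97000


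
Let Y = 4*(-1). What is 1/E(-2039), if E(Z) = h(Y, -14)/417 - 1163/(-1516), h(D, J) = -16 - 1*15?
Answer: 632172/437975 ≈ 1.4434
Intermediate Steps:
Y = -4
h(D, J) = -31 (h(D, J) = -16 - 15 = -31)
E(Z) = 437975/632172 (E(Z) = -31/417 - 1163/(-1516) = -31*1/417 - 1163*(-1/1516) = -31/417 + 1163/1516 = 437975/632172)
1/E(-2039) = 1/(437975/632172) = 632172/437975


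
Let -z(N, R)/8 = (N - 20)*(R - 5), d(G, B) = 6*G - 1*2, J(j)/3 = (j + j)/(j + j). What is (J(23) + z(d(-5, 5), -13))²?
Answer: 56025225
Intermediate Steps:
J(j) = 3 (J(j) = 3*((j + j)/(j + j)) = 3*((2*j)/((2*j))) = 3*((2*j)*(1/(2*j))) = 3*1 = 3)
d(G, B) = -2 + 6*G (d(G, B) = 6*G - 2 = -2 + 6*G)
z(N, R) = -8*(-20 + N)*(-5 + R) (z(N, R) = -8*(N - 20)*(R - 5) = -8*(-20 + N)*(-5 + R))
(J(23) + z(d(-5, 5), -13))² = (3 + (-800 + 40*(-2 + 6*(-5)) + 160*(-13) - 8*(-2 + 6*(-5))*(-13)))² = (3 + (-800 + 40*(-2 - 30) - 2080 - 8*(-2 - 30)*(-13)))² = (3 + (-800 + 40*(-32) - 2080 - 8*(-32)*(-13)))² = (3 + (-800 - 1280 - 2080 - 3328))² = (3 - 7488)² = (-7485)² = 56025225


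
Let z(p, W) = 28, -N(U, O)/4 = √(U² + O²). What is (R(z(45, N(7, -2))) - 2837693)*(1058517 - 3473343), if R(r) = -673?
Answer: 6854160014316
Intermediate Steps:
N(U, O) = -4*√(O² + U²) (N(U, O) = -4*√(U² + O²) = -4*√(O² + U²))
(R(z(45, N(7, -2))) - 2837693)*(1058517 - 3473343) = (-673 - 2837693)*(1058517 - 3473343) = -2838366*(-2414826) = 6854160014316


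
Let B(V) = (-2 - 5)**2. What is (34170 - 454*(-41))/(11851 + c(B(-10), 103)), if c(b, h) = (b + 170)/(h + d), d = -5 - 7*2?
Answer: 1477952/331901 ≈ 4.4530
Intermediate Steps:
d = -19 (d = -5 - 14 = -19)
B(V) = 49 (B(V) = (-7)**2 = 49)
c(b, h) = (170 + b)/(-19 + h) (c(b, h) = (b + 170)/(h - 19) = (170 + b)/(-19 + h))
(34170 - 454*(-41))/(11851 + c(B(-10), 103)) = (34170 - 454*(-41))/(11851 + (170 + 49)/(-19 + 103)) = (34170 + 18614)/(11851 + 219/84) = 52784/(11851 + (1/84)*219) = 52784/(11851 + 73/28) = 52784/(331901/28) = 52784*(28/331901) = 1477952/331901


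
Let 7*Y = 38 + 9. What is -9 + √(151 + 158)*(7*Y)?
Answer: -9 + 47*√309 ≈ 817.18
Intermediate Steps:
Y = 47/7 (Y = (38 + 9)/7 = (⅐)*47 = 47/7 ≈ 6.7143)
-9 + √(151 + 158)*(7*Y) = -9 + √(151 + 158)*(7*(47/7)) = -9 + √309*47 = -9 + 47*√309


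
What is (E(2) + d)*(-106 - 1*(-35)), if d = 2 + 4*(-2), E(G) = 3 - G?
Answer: 355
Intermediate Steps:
d = -6 (d = 2 - 8 = -6)
(E(2) + d)*(-106 - 1*(-35)) = ((3 - 1*2) - 6)*(-106 - 1*(-35)) = ((3 - 2) - 6)*(-106 + 35) = (1 - 6)*(-71) = -5*(-71) = 355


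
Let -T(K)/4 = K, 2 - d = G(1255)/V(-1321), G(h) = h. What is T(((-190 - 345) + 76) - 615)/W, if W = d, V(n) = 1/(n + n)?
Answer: 537/414464 ≈ 0.0012956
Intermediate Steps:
V(n) = 1/(2*n)
d = 3315712 (d = 2 - 1255/((½)/(-1321)) = 2 - 1255/((½)*(-1/1321)) = 2 - 1255/(-1/2642) = 2 - 1255*(-2642) = 2 - 1*(-3315710) = 2 + 3315710 = 3315712)
T(K) = -4*K
W = 3315712
T(((-190 - 345) + 76) - 615)/W = -4*(((-190 - 345) + 76) - 615)/3315712 = -4*((-535 + 76) - 615)*(1/3315712) = -4*(-459 - 615)*(1/3315712) = -4*(-1074)*(1/3315712) = 4296*(1/3315712) = 537/414464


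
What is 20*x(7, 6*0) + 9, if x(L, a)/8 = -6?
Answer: -951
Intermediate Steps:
x(L, a) = -48 (x(L, a) = 8*(-6) = -48)
20*x(7, 6*0) + 9 = 20*(-48) + 9 = -960 + 9 = -951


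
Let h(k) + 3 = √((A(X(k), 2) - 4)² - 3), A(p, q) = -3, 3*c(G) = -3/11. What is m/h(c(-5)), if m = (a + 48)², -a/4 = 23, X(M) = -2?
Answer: 5808/37 + 1936*√46/37 ≈ 511.85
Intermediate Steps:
c(G) = -1/11 (c(G) = (-3/11)/3 = (-3*1/11)/3 = (⅓)*(-3/11) = -1/11)
a = -92 (a = -4*23 = -92)
m = 1936 (m = (-92 + 48)² = (-44)² = 1936)
h(k) = -3 + √46 (h(k) = -3 + √((-3 - 4)² - 3) = -3 + √((-7)² - 3) = -3 + √(49 - 3) = -3 + √46)
m/h(c(-5)) = 1936/(-3 + √46)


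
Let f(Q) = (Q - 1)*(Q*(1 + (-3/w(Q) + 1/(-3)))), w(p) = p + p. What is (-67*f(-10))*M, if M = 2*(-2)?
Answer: 72226/3 ≈ 24075.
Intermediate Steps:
w(p) = 2*p
M = -4
f(Q) = Q*(-1 + Q)*(⅔ - 3/(2*Q)) (f(Q) = (Q - 1)*(Q*(1 + (-3*1/(2*Q) + 1/(-3)))) = (-1 + Q)*(Q*(1 + (-3/(2*Q) + 1*(-⅓)))) = (-1 + Q)*(Q*(1 + (-3/(2*Q) - ⅓))) = (-1 + Q)*(Q*(1 + (-⅓ - 3/(2*Q)))) = (-1 + Q)*(Q*(⅔ - 3/(2*Q))) = Q*(-1 + Q)*(⅔ - 3/(2*Q)))
(-67*f(-10))*M = -67*(3/2 - 13/6*(-10) + (⅔)*(-10)²)*(-4) = -67*(3/2 + 65/3 + (⅔)*100)*(-4) = -67*(3/2 + 65/3 + 200/3)*(-4) = -67*539/6*(-4) = -36113/6*(-4) = 72226/3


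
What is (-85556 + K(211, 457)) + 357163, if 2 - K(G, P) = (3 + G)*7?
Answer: 270111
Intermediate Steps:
K(G, P) = -19 - 7*G (K(G, P) = 2 - (3 + G)*7 = 2 - (21 + 7*G) = 2 + (-21 - 7*G) = -19 - 7*G)
(-85556 + K(211, 457)) + 357163 = (-85556 + (-19 - 7*211)) + 357163 = (-85556 + (-19 - 1477)) + 357163 = (-85556 - 1496) + 357163 = -87052 + 357163 = 270111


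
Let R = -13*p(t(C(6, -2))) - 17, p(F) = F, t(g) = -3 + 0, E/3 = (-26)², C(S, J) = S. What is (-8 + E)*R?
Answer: 44440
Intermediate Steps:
E = 2028 (E = 3*(-26)² = 3*676 = 2028)
t(g) = -3
R = 22 (R = -13*(-3) - 17 = 39 - 17 = 22)
(-8 + E)*R = (-8 + 2028)*22 = 2020*22 = 44440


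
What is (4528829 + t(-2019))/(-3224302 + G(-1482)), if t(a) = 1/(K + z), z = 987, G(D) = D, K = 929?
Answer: -8677236365/6180602144 ≈ -1.4039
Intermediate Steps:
t(a) = 1/1916 (t(a) = 1/(929 + 987) = 1/1916)
(4528829 + t(-2019))/(-3224302 + G(-1482)) = (4528829 + 1/1916)/(-3224302 - 1482) = (8677236365/1916)/(-3225784) = (8677236365/1916)*(-1/3225784) = -8677236365/6180602144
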